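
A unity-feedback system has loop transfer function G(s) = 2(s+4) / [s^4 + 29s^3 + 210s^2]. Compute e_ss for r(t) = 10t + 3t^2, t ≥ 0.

157.5

Factoring s^2 from the denominator leaves a polynomial with constant term 210, so the system is type 2. Taking each input component in turn:
  • 10t: tracked with zero error.
  • 3t^2: e_ss = 6/K_a with K_a=4/105 → 157.5.
Total e_ss = 157.5.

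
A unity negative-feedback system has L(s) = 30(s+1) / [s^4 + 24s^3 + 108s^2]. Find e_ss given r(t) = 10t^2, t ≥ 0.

Factoring s^2 from the denominator leaves a polynomial with constant term 108, so the system is type 2.
K_a = lim_{s→0} s^2·L(s) = 30·1 / 108 = 5/18.
r(t) = 10t^2 gives R(s) = 20/s^3.
e_ss = 20/K_a = 20/(5/18) = 72.

72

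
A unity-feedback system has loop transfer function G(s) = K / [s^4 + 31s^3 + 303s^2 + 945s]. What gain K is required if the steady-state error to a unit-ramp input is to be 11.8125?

The denominator has no term below 945s — 1 pole at s=0, type 1.
K_v = lim_{s→0} s·G(s) = K / 945 = (1/945)·K.
e_ss = 1/K_v = 11.8125 ⇒ K_v = 16/189 ⇒ K = (16/189)/(1/945) = 80.

80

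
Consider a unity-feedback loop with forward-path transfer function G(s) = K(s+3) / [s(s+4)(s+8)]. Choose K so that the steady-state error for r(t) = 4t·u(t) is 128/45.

15

System type = 1 (one pole at s=0).
K_v = lim_{s→0} s·G(s) = K·3 / (4·8) = (3/32)·K.
e_ss = 4/K_v = 128/45 ⇒ K_v = 45/32 ⇒ K = (45/32)/(3/32) = 15.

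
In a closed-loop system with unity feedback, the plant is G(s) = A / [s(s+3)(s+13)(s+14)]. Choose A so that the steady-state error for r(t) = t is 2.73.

200

G(s) has one factor of s in the denominator, so the system is type 1.
K_v = lim_{s→0} s·G(s) = A / (3·13·14) = (1/546)·A.
e_ss = 1/K_v = 2.73 ⇒ K_v = 100/273 ⇒ A = (100/273)/(1/546) = 200.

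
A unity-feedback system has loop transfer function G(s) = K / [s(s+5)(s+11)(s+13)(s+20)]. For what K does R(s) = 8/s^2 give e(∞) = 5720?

20

G(s) has one factor of s in the denominator, so the system is type 1.
K_v = lim_{s→0} s·G(s) = K / (5·11·13·20) = (1/14300)·K.
e_ss = 8/K_v = 5720 ⇒ K_v = 1/715 ⇒ K = (1/715)/(1/14300) = 20.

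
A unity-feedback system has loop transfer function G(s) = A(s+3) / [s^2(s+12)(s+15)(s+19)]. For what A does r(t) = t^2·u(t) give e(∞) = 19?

120

G(s) has two factors of s in the denominator, so the system is type 2.
K_a = lim_{s→0} s^2·G(s) = A·3 / (12·15·19) = (1/1140)·A.
e_ss = 2/K_a = 19 ⇒ K_a = 2/19 ⇒ A = (2/19)/(1/1140) = 120.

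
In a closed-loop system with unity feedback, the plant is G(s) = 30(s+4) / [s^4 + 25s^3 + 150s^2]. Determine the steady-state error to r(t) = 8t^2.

Lowest-order denominator term is 150s^2, so the open loop has 2 poles at the origin → type 2 system.
K_a = lim_{s→0} s^2·G(s) = 30·4 / 150 = 0.8.
r(t) = 8t^2 gives R(s) = 16/s^3.
e_ss = 16/K_a = 16/0.8 = 20.

20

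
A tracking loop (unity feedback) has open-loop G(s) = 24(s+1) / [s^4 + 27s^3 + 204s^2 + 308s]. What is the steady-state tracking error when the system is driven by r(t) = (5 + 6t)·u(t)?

77

Factoring s from the denominator leaves a polynomial with constant term 308, so the system is type 1. Taking each input component in turn:
  • 5: tracked with zero error.
  • 6t: e_ss = 6/K_v with K_v=6/77 → 77.
Total e_ss = 77.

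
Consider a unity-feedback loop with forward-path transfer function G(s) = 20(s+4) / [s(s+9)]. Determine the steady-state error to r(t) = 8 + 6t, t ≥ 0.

G(s) has one factor of s in the denominator, so the system is type 1. Treating each term separately:
  • 8: tracked with zero error.
  • 6t: e_ss = 6/K_v with K_v=80/9 → 0.675.
Total e_ss = 0.675.

0.675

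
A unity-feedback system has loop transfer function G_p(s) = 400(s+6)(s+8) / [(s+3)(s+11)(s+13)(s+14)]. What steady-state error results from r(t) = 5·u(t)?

5005/4201

System type = 0 (no poles at s=0).
K_p = lim_{s→0} G_p(s) = 400·6·8 / (3·11·13·14) = 3200/1001.
e_ss = 5/(1 + K_p) = 5/(4201/1001) = 5005/4201.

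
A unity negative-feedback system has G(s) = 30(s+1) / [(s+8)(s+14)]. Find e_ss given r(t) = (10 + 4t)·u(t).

System type = 0 (no poles at s=0). Treating each term separately:
  • 10: e_ss = 10/(1+K_p) with K_p=15/56 → 560/71.
  • 4t: a type-0 system cannot track it, e_ss → ∞.
The unbounded component dominates.

infinity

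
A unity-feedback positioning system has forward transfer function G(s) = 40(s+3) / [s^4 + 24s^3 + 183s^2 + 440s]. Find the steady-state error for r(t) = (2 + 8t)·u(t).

Factoring s from the denominator leaves a polynomial with constant term 440, so the system is type 1. Taking each input component in turn:
  • 2: tracked with zero error.
  • 8t: e_ss = 8/K_v with K_v=3/11 → 88/3.
Total e_ss = 88/3.

88/3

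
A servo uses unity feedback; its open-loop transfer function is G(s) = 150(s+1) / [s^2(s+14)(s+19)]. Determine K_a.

The open loop has two poles at the origin → type 2 system.
K_a = lim_{s→0} s^2·G(s) = 150·1 / (14·19) = 75/133.

75/133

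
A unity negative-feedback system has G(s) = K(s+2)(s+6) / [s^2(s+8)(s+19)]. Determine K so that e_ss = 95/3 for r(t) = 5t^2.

System type = 2 (two poles at s=0).
K_a = lim_{s→0} s^2·G(s) = K·2·6 / (8·19) = (3/38)·K.
e_ss = 10/K_a = 95/3 ⇒ K_a = 6/19 ⇒ K = (6/19)/(3/38) = 4.

4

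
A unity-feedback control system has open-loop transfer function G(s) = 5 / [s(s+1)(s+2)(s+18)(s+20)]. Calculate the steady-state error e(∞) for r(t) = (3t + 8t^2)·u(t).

infinity

The open loop has one pole at the origin → type 1 system. By superposition:
  • 3t: e_ss = 3/K_v with K_v=1/144 → 432.
  • 8t^2: a type-1 system cannot track it, e_ss → ∞.
The unbounded component dominates.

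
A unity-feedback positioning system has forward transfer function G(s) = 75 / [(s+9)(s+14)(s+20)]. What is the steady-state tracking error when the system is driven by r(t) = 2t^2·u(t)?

No free integrators in G(s): this is a type 0 system.
For a type-0 system K_a = 0, so e_ss to a parabolic input is unbounded.

infinity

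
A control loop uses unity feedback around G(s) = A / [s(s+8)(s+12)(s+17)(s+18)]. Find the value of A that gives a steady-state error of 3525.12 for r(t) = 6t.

One free integrator in G(s): this is a type 1 system.
K_v = lim_{s→0} s·G(s) = A / (8·12·17·18) = (1/29376)·A.
e_ss = 6/K_v = 3525.12 ⇒ K_v = 25/14688 ⇒ A = (25/14688)/(1/29376) = 50.

50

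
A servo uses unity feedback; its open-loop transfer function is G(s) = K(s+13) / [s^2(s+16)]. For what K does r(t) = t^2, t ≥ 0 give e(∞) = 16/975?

System type = 2 (two poles at s=0).
K_a = lim_{s→0} s^2·G(s) = K·13 / (16) = 0.8125·K.
e_ss = 2/K_a = 16/975 ⇒ K_a = 121.875 ⇒ K = 121.875/0.8125 = 150.

150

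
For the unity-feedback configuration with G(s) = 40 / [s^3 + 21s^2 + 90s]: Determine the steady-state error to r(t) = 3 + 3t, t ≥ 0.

6.75

The denominator has no term below 90s — 1 pole at s=0, type 1. Treating each term separately:
  • 3: tracked with zero error.
  • 3t: e_ss = 3/K_v with K_v=4/9 → 6.75.
Total e_ss = 6.75.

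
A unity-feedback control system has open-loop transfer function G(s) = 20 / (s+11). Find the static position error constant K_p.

20/11

No free integrators in G(s): this is a type 0 system.
K_p = lim_{s→0} G(s) = 20 / (11) = 20/11.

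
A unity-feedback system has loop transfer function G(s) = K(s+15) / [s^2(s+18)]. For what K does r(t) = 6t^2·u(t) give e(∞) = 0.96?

Two free integrators in G(s): this is a type 2 system.
K_a = lim_{s→0} s^2·G(s) = K·15 / (18) = (5/6)·K.
e_ss = 12/K_a = 0.96 ⇒ K_a = 12.5 ⇒ K = 12.5/(5/6) = 15.

15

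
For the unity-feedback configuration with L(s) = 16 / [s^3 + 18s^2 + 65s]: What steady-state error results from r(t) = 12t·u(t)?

48.75

The denominator has no term below 65s — 1 pole at s=0, type 1.
K_v = lim_{s→0} s·L(s) = 16 / 65 = 16/65.
e_ss = 12/K_v = 12/(16/65) = 48.75.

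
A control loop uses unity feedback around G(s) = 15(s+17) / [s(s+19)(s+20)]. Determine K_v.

G(s) has one factor of s in the denominator, so the system is type 1.
K_v = lim_{s→0} s·G(s) = 15·17 / (19·20) = 51/76.

51/76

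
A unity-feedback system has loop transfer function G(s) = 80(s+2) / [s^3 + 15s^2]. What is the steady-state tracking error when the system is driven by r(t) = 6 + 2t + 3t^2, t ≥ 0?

The denominator has no term below 15s^2 — 2 poles at s=0, type 2. Treating each term separately:
  • 6: tracked with zero error.
  • 2t: tracked with zero error.
  • 3t^2: e_ss = 6/K_a with K_a=32/3 → 0.5625.
Total e_ss = 0.5625.

0.5625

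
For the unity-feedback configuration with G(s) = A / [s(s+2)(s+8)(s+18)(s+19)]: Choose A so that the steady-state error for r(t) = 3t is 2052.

8

G(s) has one factor of s in the denominator, so the system is type 1.
K_v = lim_{s→0} s·G(s) = A / (2·8·18·19) = (1/5472)·A.
e_ss = 3/K_v = 2052 ⇒ K_v = 1/684 ⇒ A = (1/684)/(1/5472) = 8.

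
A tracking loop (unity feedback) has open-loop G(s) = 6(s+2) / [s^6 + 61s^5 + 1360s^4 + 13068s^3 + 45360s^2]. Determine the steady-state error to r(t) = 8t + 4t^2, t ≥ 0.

30240

The denominator has no term below 45360s^2 — 2 poles at s=0, type 2. By superposition:
  • 8t: tracked with zero error.
  • 4t^2: e_ss = 8/K_a with K_a=1/3780 → 30240.
Total e_ss = 30240.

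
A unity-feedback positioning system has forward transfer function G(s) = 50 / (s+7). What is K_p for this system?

50/7

No free integrators in G(s): this is a type 0 system.
K_p = lim_{s→0} G(s) = 50 / (7) = 50/7.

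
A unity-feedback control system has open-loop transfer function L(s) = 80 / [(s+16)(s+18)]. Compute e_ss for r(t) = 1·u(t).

The open loop has no poles at the origin → type 0 system.
K_p = lim_{s→0} L(s) = 80 / (16·18) = 5/18.
e_ss = 1/(1 + K_p) = 1/(23/18) = 18/23.

18/23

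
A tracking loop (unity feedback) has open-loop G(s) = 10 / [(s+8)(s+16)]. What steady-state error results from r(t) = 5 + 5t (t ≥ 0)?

System type = 0 (no poles at s=0). By superposition:
  • 5: e_ss = 5/(1+K_p) with K_p=5/64 → 320/69.
  • 5t: a type-0 system cannot track it, e_ss → ∞.
The unbounded component dominates.

infinity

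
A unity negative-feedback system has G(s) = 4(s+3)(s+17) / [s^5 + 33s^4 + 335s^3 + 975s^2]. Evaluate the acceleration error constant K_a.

Factoring s^2 from the denominator leaves a polynomial with constant term 975, so the system is type 2.
K_a = lim_{s→0} s^2·G(s) = 4·3·17 / 975 = 68/325.

68/325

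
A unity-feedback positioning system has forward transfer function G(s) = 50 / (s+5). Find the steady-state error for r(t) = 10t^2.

System type = 0 (no poles at s=0).
For a type-0 system K_a = 0, so e_ss to a parabolic input is unbounded.

infinity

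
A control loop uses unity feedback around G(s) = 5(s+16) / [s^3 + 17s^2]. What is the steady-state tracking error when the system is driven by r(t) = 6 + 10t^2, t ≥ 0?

4.25

Factoring s^2 from the denominator leaves a polynomial with constant term 17, so the system is type 2. Treating each term separately:
  • 6: tracked with zero error.
  • 10t^2: e_ss = 20/K_a with K_a=80/17 → 4.25.
Total e_ss = 4.25.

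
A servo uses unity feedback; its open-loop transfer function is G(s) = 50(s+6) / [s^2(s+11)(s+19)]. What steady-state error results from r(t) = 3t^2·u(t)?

System type = 2 (two poles at s=0).
K_a = lim_{s→0} s^2·G(s) = 50·6 / (11·19) = 300/209.
r(t) = 3t^2 gives R(s) = 6/s^3.
e_ss = 6/K_a = 6/(300/209) = 4.18.

4.18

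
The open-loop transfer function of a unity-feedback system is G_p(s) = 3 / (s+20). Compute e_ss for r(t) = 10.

System type = 0 (no poles at s=0).
K_p = lim_{s→0} G_p(s) = 3 / (20) = 0.15.
e_ss = 10/(1 + K_p) = 10/1.15 = 200/23.

200/23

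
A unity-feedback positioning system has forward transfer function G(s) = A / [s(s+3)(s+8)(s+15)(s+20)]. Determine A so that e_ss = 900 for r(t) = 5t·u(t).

The open loop has one pole at the origin → type 1 system.
K_v = lim_{s→0} s·G(s) = A / (3·8·15·20) = (1/7200)·A.
e_ss = 5/K_v = 900 ⇒ K_v = 1/180 ⇒ A = (1/180)/(1/7200) = 40.

40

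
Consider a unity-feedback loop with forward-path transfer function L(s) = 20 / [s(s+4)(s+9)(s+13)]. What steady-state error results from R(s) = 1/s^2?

The open loop has one pole at the origin → type 1 system.
K_v = lim_{s→0} s·L(s) = 20 / (4·9·13) = 5/117.
e_ss = 1/K_v = 1/(5/117) = 23.4.

23.4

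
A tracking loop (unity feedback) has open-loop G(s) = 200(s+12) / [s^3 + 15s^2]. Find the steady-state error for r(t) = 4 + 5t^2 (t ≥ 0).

Lowest-order denominator term is 15s^2, so the open loop has 2 poles at the origin → type 2 system. By superposition:
  • 4: tracked with zero error.
  • 5t^2: e_ss = 10/K_a with K_a=160 → 0.0625.
Total e_ss = 0.0625.

0.0625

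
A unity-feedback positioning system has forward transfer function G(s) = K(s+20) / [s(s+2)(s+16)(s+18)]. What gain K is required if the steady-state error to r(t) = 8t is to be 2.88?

80

G(s) has one factor of s in the denominator, so the system is type 1.
K_v = lim_{s→0} s·G(s) = K·20 / (2·16·18) = (5/144)·K.
e_ss = 8/K_v = 2.88 ⇒ K_v = 25/9 ⇒ K = (25/9)/(5/144) = 80.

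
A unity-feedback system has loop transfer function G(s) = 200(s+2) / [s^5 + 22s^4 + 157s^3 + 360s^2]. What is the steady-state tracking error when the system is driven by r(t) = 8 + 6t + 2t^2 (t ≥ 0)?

Factoring s^2 from the denominator leaves a polynomial with constant term 360, so the system is type 2. Treating each term separately:
  • 8: tracked with zero error.
  • 6t: tracked with zero error.
  • 2t^2: e_ss = 4/K_a with K_a=10/9 → 3.6.
Total e_ss = 3.6.

3.6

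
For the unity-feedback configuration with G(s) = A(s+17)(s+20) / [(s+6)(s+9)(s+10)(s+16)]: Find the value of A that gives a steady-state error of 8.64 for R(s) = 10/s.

No free integrators in G(s): this is a type 0 system.
K_p = lim_{s→0} G(s) = A·17·20 / (6·9·10·16) = (17/432)·A.
e_ss = 10/(1 + K_p) = 8.64 ⇒ 1 + (17/432)·A = 125/108 ⇒ A = 4.

4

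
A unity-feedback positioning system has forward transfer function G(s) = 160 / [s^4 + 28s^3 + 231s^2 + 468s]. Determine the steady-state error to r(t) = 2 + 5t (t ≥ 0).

Factoring s from the denominator leaves a polynomial with constant term 468, so the system is type 1. Treating each term separately:
  • 2: tracked with zero error.
  • 5t: e_ss = 5/K_v with K_v=40/117 → 14.625.
Total e_ss = 14.625.

14.625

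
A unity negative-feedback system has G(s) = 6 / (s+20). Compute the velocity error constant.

0

No free integrators in G(s): this is a type 0 system.
K_v = lim_{s→0} s·G(s) = 0 (the extra factor of s kills the finite limit).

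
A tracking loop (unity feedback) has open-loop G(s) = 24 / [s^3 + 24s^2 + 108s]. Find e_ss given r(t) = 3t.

The denominator has no term below 108s — 1 pole at s=0, type 1.
K_v = lim_{s→0} s·G(s) = 24 / 108 = 2/9.
e_ss = 3/K_v = 3/(2/9) = 13.5.

13.5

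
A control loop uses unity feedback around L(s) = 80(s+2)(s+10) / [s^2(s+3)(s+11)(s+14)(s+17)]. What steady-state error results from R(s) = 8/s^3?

39.27

The open loop has two poles at the origin → type 2 system.
K_a = lim_{s→0} s^2·L(s) = 80·2·10 / (3·11·14·17) = 800/3927.
r(t) = 4t^2 gives R(s) = 8/s^3.
e_ss = 8/K_a = 8/(800/3927) = 39.27.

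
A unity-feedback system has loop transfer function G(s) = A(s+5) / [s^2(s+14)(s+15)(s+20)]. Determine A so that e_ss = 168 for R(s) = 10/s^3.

G(s) has two factors of s in the denominator, so the system is type 2.
K_a = lim_{s→0} s^2·G(s) = A·5 / (14·15·20) = (1/840)·A.
e_ss = 10/K_a = 168 ⇒ K_a = 5/84 ⇒ A = (5/84)/(1/840) = 50.

50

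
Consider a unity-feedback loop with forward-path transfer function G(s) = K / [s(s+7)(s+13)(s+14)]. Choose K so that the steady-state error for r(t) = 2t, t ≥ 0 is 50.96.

50

System type = 1 (one pole at s=0).
K_v = lim_{s→0} s·G(s) = K / (7·13·14) = (1/1274)·K.
e_ss = 2/K_v = 50.96 ⇒ K_v = 25/637 ⇒ K = (25/637)/(1/1274) = 50.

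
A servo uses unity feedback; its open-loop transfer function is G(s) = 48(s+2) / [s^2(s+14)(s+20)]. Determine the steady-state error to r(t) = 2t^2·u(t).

The open loop has two poles at the origin → type 2 system.
K_a = lim_{s→0} s^2·G(s) = 48·2 / (14·20) = 12/35.
r(t) = 2t^2 gives R(s) = 4/s^3.
e_ss = 4/K_a = 4/(12/35) = 35/3.

35/3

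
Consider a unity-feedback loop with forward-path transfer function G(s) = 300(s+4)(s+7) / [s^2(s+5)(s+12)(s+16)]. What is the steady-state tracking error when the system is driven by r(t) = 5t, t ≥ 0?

0

G(s) has two factors of s in the denominator, so the system is type 2.
A type-2 system has K_v = ∞, so it tracks a ramp input with zero steady-state error.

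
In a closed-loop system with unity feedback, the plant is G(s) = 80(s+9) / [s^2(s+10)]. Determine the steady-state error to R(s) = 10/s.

System type = 2 (two poles at s=0).
K_p = ∞ for a type-2 system; e_ss to a step is zero.

0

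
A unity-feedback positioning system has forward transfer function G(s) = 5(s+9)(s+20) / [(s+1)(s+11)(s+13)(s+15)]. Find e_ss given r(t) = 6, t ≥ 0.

System type = 0 (no poles at s=0).
K_p = lim_{s→0} G(s) = 5·9·20 / (1·11·13·15) = 60/143.
e_ss = 6/(1 + K_p) = 6/(203/143) = 858/203.

858/203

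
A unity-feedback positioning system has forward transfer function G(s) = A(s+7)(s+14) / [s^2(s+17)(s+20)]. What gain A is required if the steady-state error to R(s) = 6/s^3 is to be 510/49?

2

The open loop has two poles at the origin → type 2 system.
K_a = lim_{s→0} s^2·G(s) = A·7·14 / (17·20) = (49/170)·A.
e_ss = 6/K_a = 510/49 ⇒ K_a = 49/85 ⇒ A = (49/85)/(49/170) = 2.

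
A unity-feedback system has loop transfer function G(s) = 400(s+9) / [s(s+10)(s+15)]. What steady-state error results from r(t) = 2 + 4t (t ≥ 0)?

1/6

G(s) has one factor of s in the denominator, so the system is type 1. Taking each input component in turn:
  • 2: tracked with zero error.
  • 4t: e_ss = 4/K_v with K_v=24 → 1/6.
Total e_ss = 1/6.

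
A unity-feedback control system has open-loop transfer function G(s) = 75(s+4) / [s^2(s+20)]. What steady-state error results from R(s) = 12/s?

0

G(s) has two factors of s in the denominator, so the system is type 2.
K_p = ∞ for a type-2 system; e_ss to a step is zero.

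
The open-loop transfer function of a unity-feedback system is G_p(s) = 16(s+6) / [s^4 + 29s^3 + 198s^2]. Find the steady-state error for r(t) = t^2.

4.125

The denominator has no term below 198s^2 — 2 poles at s=0, type 2.
K_a = lim_{s→0} s^2·G_p(s) = 16·6 / 198 = 16/33.
r(t) = t^2 gives R(s) = 2/s^3.
e_ss = 2/K_a = 2/(16/33) = 4.125.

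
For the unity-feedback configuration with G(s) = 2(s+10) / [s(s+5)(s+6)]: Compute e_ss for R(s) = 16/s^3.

infinity

The open loop has one pole at the origin → type 1 system.
For a type-1 system K_a = 0, so e_ss to a parabolic input is unbounded.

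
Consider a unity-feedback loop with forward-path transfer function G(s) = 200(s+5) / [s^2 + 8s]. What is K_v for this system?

125

Factoring s from the denominator leaves a polynomial with constant term 8, so the system is type 1.
K_v = lim_{s→0} s·G(s) = 200·5 / 8 = 125.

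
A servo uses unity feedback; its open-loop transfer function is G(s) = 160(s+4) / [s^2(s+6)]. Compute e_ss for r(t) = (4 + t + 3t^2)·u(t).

9/160

G(s) has two factors of s in the denominator, so the system is type 2. By superposition:
  • 4: tracked with zero error.
  • t: tracked with zero error.
  • 3t^2: e_ss = 6/K_a with K_a=320/3 → 9/160.
Total e_ss = 9/160.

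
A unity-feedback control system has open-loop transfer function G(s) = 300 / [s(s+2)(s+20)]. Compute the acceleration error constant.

0

One free integrator in G(s): this is a type 1 system.
K_a = lim_{s→0} s^2·G(s) = 0 (the extra factor of s kills the finite limit).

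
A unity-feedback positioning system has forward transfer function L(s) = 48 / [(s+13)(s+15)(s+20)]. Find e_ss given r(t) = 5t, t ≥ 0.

infinity

The open loop has no poles at the origin → type 0 system.
For a type-0 system K_v = 0, so e_ss to a ramp input is unbounded.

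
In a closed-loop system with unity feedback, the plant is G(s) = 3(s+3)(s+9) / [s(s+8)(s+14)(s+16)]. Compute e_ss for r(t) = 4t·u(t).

7168/81

System type = 1 (one pole at s=0).
K_v = lim_{s→0} s·G(s) = 3·3·9 / (8·14·16) = 81/1792.
e_ss = 4/K_v = 4/(81/1792) = 7168/81.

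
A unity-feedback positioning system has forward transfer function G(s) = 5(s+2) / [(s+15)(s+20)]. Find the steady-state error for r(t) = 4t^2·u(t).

The open loop has no poles at the origin → type 0 system.
For a type-0 system K_a = 0, so e_ss to a parabolic input is unbounded.

infinity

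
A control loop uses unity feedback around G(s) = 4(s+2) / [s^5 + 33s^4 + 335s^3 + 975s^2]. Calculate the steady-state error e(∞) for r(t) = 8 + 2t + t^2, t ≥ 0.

243.75

The denominator has no term below 975s^2 — 2 poles at s=0, type 2. Taking each input component in turn:
  • 8: tracked with zero error.
  • 2t: tracked with zero error.
  • t^2: e_ss = 2/K_a with K_a=8/975 → 243.75.
Total e_ss = 243.75.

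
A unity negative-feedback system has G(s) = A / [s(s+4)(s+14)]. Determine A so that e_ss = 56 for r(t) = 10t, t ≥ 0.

One free integrator in G(s): this is a type 1 system.
K_v = lim_{s→0} s·G(s) = A / (4·14) = (1/56)·A.
e_ss = 10/K_v = 56 ⇒ K_v = 5/28 ⇒ A = (5/28)/(1/56) = 10.

10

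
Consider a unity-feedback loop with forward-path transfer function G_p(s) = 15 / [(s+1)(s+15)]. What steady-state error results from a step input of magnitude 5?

System type = 0 (no poles at s=0).
K_p = lim_{s→0} G_p(s) = 15 / (1·15) = 1.
e_ss = 5/(1 + K_p) = 5/2 = 2.5.

2.5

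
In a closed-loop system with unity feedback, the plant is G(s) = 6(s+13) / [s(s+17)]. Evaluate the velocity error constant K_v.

78/17

The open loop has one pole at the origin → type 1 system.
K_v = lim_{s→0} s·G(s) = 6·13 / (17) = 78/17.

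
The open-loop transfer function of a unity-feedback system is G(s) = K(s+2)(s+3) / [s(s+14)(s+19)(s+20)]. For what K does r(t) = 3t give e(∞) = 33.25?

One free integrator in G(s): this is a type 1 system.
K_v = lim_{s→0} s·G(s) = K·2·3 / (14·19·20) = (3/2660)·K.
e_ss = 3/K_v = 33.25 ⇒ K_v = 12/133 ⇒ K = (12/133)/(3/2660) = 80.

80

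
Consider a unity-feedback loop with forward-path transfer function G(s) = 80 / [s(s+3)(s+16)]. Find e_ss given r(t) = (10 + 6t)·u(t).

3.6

The open loop has one pole at the origin → type 1 system. By superposition:
  • 10: tracked with zero error.
  • 6t: e_ss = 6/K_v with K_v=5/3 → 3.6.
Total e_ss = 3.6.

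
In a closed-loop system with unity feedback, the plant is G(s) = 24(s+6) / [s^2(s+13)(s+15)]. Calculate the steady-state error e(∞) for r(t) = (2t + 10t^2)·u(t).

325/12

G(s) has two factors of s in the denominator, so the system is type 2. Taking each input component in turn:
  • 2t: tracked with zero error.
  • 10t^2: e_ss = 20/K_a with K_a=48/65 → 325/12.
Total e_ss = 325/12.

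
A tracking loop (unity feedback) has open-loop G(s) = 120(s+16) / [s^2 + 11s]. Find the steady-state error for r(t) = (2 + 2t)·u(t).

11/960

The denominator has no term below 11s — 1 pole at s=0, type 1. By superposition:
  • 2: tracked with zero error.
  • 2t: e_ss = 2/K_v with K_v=1920/11 → 11/960.
Total e_ss = 11/960.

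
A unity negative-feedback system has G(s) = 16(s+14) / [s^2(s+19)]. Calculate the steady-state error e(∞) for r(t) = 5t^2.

95/112

The open loop has two poles at the origin → type 2 system.
K_a = lim_{s→0} s^2·G(s) = 16·14 / (19) = 224/19.
r(t) = 5t^2 gives R(s) = 10/s^3.
e_ss = 10/K_a = 10/(224/19) = 95/112.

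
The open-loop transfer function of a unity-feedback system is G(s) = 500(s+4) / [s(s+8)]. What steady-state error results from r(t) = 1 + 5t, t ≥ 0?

0.02

System type = 1 (one pole at s=0). Treating each term separately:
  • 1: tracked with zero error.
  • 5t: e_ss = 5/K_v with K_v=250 → 0.02.
Total e_ss = 0.02.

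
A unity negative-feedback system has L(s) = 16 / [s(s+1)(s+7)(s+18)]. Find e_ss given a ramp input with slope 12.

94.5

System type = 1 (one pole at s=0).
K_v = lim_{s→0} s·L(s) = 16 / (1·7·18) = 8/63.
e_ss = 12/K_v = 12/(8/63) = 94.5.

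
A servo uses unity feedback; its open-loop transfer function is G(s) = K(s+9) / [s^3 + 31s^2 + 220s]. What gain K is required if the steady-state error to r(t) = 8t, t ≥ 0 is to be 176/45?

Factoring s from the denominator leaves a polynomial with constant term 220, so the system is type 1.
K_v = lim_{s→0} s·G(s) = K·9 / 220 = (9/220)·K.
e_ss = 8/K_v = 176/45 ⇒ K_v = 45/22 ⇒ K = (45/22)/(9/220) = 50.

50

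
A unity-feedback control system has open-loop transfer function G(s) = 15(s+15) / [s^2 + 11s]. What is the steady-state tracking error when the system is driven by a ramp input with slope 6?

Lowest-order denominator term is 11s, so the open loop has 1 pole at the origin → type 1 system.
K_v = lim_{s→0} s·G(s) = 15·15 / 11 = 225/11.
e_ss = 6/K_v = 6/(225/11) = 22/75.

22/75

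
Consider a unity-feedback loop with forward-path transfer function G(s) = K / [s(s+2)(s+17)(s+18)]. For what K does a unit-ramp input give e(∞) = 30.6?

20

The open loop has one pole at the origin → type 1 system.
K_v = lim_{s→0} s·G(s) = K / (2·17·18) = (1/612)·K.
e_ss = 1/K_v = 30.6 ⇒ K_v = 5/153 ⇒ K = (5/153)/(1/612) = 20.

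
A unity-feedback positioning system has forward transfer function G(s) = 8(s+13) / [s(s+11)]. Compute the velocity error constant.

The open loop has one pole at the origin → type 1 system.
K_v = lim_{s→0} s·G(s) = 8·13 / (11) = 104/11.

104/11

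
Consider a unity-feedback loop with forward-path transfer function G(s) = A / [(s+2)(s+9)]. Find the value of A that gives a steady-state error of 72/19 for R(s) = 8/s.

No free integrators in G(s): this is a type 0 system.
K_p = lim_{s→0} G(s) = A / (2·9) = (1/18)·A.
e_ss = 8/(1 + K_p) = 72/19 ⇒ 1 + (1/18)·A = 19/9 ⇒ A = 20.

20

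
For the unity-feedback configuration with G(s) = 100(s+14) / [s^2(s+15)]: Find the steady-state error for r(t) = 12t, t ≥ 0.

0

The open loop has two poles at the origin → type 2 system.
A type-2 system has K_v = ∞, so it tracks a ramp input with zero steady-state error.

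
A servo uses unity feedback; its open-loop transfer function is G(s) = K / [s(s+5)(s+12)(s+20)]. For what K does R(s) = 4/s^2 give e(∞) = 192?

G(s) has one factor of s in the denominator, so the system is type 1.
K_v = lim_{s→0} s·G(s) = K / (5·12·20) = (1/1200)·K.
e_ss = 4/K_v = 192 ⇒ K_v = 1/48 ⇒ K = (1/48)/(1/1200) = 25.

25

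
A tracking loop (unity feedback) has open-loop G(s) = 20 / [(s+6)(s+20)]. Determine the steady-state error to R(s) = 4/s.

24/7

System type = 0 (no poles at s=0).
K_p = lim_{s→0} G(s) = 20 / (6·20) = 1/6.
e_ss = 4/(1 + K_p) = 4/(7/6) = 24/7.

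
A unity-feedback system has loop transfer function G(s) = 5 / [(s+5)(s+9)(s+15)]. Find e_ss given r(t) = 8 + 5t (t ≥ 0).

The open loop has no poles at the origin → type 0 system. By superposition:
  • 8: e_ss = 8/(1+K_p) with K_p=1/135 → 135/17.
  • 5t: a type-0 system cannot track it, e_ss → ∞.
The unbounded component dominates.

infinity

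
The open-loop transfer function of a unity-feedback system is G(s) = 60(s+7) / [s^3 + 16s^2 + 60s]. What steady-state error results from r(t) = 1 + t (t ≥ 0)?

Factoring s from the denominator leaves a polynomial with constant term 60, so the system is type 1. Taking each input component in turn:
  • 1: tracked with zero error.
  • t: e_ss = 1/K_v with K_v=7 → 1/7.
Total e_ss = 1/7.

1/7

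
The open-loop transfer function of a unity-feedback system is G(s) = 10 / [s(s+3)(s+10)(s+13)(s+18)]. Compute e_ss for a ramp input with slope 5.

3510

G(s) has one factor of s in the denominator, so the system is type 1.
K_v = lim_{s→0} s·G(s) = 10 / (3·10·13·18) = 1/702.
e_ss = 5/K_v = 5/(1/702) = 3510.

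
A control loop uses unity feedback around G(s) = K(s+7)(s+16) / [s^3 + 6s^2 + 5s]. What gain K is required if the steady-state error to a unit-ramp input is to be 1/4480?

The denominator has no term below 5s — 1 pole at s=0, type 1.
K_v = lim_{s→0} s·G(s) = K·7·16 / 5 = 22.4·K.
e_ss = 1/K_v = 1/4480 ⇒ K_v = 4480 ⇒ K = 4480/22.4 = 200.

200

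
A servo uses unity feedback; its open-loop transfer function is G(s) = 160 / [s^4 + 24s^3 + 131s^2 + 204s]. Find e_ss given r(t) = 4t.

The denominator has no term below 204s — 1 pole at s=0, type 1.
K_v = lim_{s→0} s·G(s) = 160 / 204 = 40/51.
e_ss = 4/K_v = 4/(40/51) = 5.1.

5.1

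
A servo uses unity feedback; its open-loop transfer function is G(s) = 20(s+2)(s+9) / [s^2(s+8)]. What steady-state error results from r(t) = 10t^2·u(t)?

4/9

Two free integrators in G(s): this is a type 2 system.
K_a = lim_{s→0} s^2·G(s) = 20·2·9 / (8) = 45.
r(t) = 10t^2 gives R(s) = 20/s^3.
e_ss = 20/K_a = 20/45 = 4/9.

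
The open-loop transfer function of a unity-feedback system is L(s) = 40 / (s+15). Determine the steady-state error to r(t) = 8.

No free integrators in L(s): this is a type 0 system.
K_p = lim_{s→0} L(s) = 40 / (15) = 8/3.
e_ss = 8/(1 + K_p) = 8/(11/3) = 24/11.

24/11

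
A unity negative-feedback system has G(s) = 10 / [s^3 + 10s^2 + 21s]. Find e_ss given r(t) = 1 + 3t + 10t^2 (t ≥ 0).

infinity

Factoring s from the denominator leaves a polynomial with constant term 21, so the system is type 1. By superposition:
  • 1: tracked with zero error.
  • 3t: e_ss = 3/K_v with K_v=10/21 → 6.3.
  • 10t^2: a type-1 system cannot track it, e_ss → ∞.
The unbounded component dominates.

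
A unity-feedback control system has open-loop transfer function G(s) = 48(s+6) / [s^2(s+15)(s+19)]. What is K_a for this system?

96/95

Two free integrators in G(s): this is a type 2 system.
K_a = lim_{s→0} s^2·G(s) = 48·6 / (15·19) = 96/95.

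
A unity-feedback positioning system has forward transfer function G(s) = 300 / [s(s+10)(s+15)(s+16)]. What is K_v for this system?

One free integrator in G(s): this is a type 1 system.
K_v = lim_{s→0} s·G(s) = 300 / (10·15·16) = 0.125.

0.125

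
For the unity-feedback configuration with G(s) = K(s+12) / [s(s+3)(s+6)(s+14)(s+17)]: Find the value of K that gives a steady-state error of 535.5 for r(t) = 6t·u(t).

4

The open loop has one pole at the origin → type 1 system.
K_v = lim_{s→0} s·G(s) = K·12 / (3·6·14·17) = (1/357)·K.
e_ss = 6/K_v = 535.5 ⇒ K_v = 4/357 ⇒ K = (4/357)/(1/357) = 4.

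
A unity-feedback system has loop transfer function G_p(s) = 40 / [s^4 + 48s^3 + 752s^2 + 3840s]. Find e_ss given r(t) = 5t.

Lowest-order denominator term is 3840s, so the open loop has 1 pole at the origin → type 1 system.
K_v = lim_{s→0} s·G_p(s) = 40 / 3840 = 1/96.
e_ss = 5/K_v = 5/(1/96) = 480.

480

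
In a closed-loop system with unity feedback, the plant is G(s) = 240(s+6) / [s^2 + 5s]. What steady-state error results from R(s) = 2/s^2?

1/144

Lowest-order denominator term is 5s, so the open loop has 1 pole at the origin → type 1 system.
K_v = lim_{s→0} s·G(s) = 240·6 / 5 = 288.
e_ss = 2/K_v = 2/288 = 1/144.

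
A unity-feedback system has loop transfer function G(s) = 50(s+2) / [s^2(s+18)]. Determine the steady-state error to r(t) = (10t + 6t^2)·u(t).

System type = 2 (two poles at s=0). By superposition:
  • 10t: tracked with zero error.
  • 6t^2: e_ss = 12/K_a with K_a=50/9 → 2.16.
Total e_ss = 2.16.

2.16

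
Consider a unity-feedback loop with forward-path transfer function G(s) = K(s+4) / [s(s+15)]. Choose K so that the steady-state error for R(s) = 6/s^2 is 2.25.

The open loop has one pole at the origin → type 1 system.
K_v = lim_{s→0} s·G(s) = K·4 / (15) = (4/15)·K.
e_ss = 6/K_v = 2.25 ⇒ K_v = 8/3 ⇒ K = (8/3)/(4/15) = 10.

10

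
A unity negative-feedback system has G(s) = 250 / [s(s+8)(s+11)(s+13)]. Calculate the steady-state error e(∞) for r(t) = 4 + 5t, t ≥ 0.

22.88

G(s) has one factor of s in the denominator, so the system is type 1. By superposition:
  • 4: tracked with zero error.
  • 5t: e_ss = 5/K_v with K_v=125/572 → 22.88.
Total e_ss = 22.88.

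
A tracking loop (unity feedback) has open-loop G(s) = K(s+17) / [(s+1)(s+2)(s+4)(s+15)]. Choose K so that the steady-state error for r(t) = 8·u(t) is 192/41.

G(s) has no factors of s in the denominator, so the system is type 0.
K_p = lim_{s→0} G(s) = K·17 / (1·2·4·15) = (17/120)·K.
e_ss = 8/(1 + K_p) = 192/41 ⇒ 1 + (17/120)·K = 41/24 ⇒ K = 5.

5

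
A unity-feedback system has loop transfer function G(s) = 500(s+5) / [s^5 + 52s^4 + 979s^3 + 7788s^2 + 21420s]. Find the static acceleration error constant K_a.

Factoring s from the denominator leaves a polynomial with constant term 21420, so the system is type 1.
K_a = lim_{s→0} s^2·G(s) = 0 (the extra factor of s kills the finite limit).

0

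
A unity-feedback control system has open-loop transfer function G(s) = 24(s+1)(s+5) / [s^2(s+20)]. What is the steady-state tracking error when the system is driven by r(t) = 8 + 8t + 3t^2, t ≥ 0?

The open loop has two poles at the origin → type 2 system. By superposition:
  • 8: tracked with zero error.
  • 8t: tracked with zero error.
  • 3t^2: e_ss = 6/K_a with K_a=6 → 1.
Total e_ss = 1.

1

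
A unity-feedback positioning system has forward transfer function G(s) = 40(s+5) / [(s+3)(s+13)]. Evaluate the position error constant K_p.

The open loop has no poles at the origin → type 0 system.
K_p = lim_{s→0} G(s) = 40·5 / (3·13) = 200/39.

200/39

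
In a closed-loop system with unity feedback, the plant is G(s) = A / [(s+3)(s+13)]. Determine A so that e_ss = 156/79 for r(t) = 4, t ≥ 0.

40

No free integrators in G(s): this is a type 0 system.
K_p = lim_{s→0} G(s) = A / (3·13) = (1/39)·A.
e_ss = 4/(1 + K_p) = 156/79 ⇒ 1 + (1/39)·A = 79/39 ⇒ A = 40.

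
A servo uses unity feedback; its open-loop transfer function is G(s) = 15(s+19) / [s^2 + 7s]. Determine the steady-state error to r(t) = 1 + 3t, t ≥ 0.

Factoring s from the denominator leaves a polynomial with constant term 7, so the system is type 1. Taking each input component in turn:
  • 1: tracked with zero error.
  • 3t: e_ss = 3/K_v with K_v=285/7 → 7/95.
Total e_ss = 7/95.

7/95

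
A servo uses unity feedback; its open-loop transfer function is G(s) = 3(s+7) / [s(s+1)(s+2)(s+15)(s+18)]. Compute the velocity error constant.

G(s) has one factor of s in the denominator, so the system is type 1.
K_v = lim_{s→0} s·G(s) = 3·7 / (1·2·15·18) = 7/180.

7/180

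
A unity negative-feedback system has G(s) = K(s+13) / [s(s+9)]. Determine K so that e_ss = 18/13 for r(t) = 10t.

G(s) has one factor of s in the denominator, so the system is type 1.
K_v = lim_{s→0} s·G(s) = K·13 / (9) = (13/9)·K.
e_ss = 10/K_v = 18/13 ⇒ K_v = 65/9 ⇒ K = (65/9)/(13/9) = 5.

5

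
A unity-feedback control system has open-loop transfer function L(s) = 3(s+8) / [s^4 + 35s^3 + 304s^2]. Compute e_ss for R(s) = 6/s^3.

76

The denominator has no term below 304s^2 — 2 poles at s=0, type 2.
K_a = lim_{s→0} s^2·L(s) = 3·8 / 304 = 3/38.
r(t) = 3t^2 gives R(s) = 6/s^3.
e_ss = 6/K_a = 6/(3/38) = 76.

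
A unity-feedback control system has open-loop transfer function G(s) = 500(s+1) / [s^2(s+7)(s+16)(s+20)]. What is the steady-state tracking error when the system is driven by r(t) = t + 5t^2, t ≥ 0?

44.8

The open loop has two poles at the origin → type 2 system. By superposition:
  • t: tracked with zero error.
  • 5t^2: e_ss = 10/K_a with K_a=25/112 → 44.8.
Total e_ss = 44.8.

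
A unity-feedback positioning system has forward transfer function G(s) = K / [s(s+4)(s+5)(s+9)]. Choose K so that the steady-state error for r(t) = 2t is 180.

2

The open loop has one pole at the origin → type 1 system.
K_v = lim_{s→0} s·G(s) = K / (4·5·9) = (1/180)·K.
e_ss = 2/K_v = 180 ⇒ K_v = 1/90 ⇒ K = (1/90)/(1/180) = 2.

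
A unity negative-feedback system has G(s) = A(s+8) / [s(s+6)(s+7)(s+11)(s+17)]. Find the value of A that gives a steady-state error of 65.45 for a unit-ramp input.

G(s) has one factor of s in the denominator, so the system is type 1.
K_v = lim_{s→0} s·G(s) = A·8 / (6·7·11·17) = (4/3927)·A.
e_ss = 1/K_v = 65.45 ⇒ K_v = 20/1309 ⇒ A = (20/1309)/(4/3927) = 15.

15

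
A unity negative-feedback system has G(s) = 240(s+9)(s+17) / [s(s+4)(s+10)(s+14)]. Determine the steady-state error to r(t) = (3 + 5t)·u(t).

One free integrator in G(s): this is a type 1 system. Taking each input component in turn:
  • 3: tracked with zero error.
  • 5t: e_ss = 5/K_v with K_v=459/7 → 35/459.
Total e_ss = 35/459.

35/459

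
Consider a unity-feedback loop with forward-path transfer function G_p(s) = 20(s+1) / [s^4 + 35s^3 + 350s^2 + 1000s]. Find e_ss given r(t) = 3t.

150

The denominator has no term below 1000s — 1 pole at s=0, type 1.
K_v = lim_{s→0} s·G_p(s) = 20·1 / 1000 = 0.02.
e_ss = 3/K_v = 3/0.02 = 150.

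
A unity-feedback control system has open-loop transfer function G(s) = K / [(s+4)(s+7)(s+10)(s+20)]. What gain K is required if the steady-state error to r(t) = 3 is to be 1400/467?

System type = 0 (no poles at s=0).
K_p = lim_{s→0} G(s) = K / (4·7·10·20) = (1/5600)·K.
e_ss = 3/(1 + K_p) = 1400/467 ⇒ 1 + (1/5600)·K = 1401/1400 ⇒ K = 4.

4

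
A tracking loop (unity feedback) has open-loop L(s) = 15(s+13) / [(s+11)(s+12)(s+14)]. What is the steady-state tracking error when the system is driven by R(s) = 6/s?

No free integrators in L(s): this is a type 0 system.
K_p = lim_{s→0} L(s) = 15·13 / (11·12·14) = 65/616.
e_ss = 6/(1 + K_p) = 6/(681/616) = 1232/227.

1232/227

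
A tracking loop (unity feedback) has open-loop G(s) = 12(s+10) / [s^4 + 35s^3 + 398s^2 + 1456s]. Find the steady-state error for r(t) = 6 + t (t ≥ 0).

The denominator has no term below 1456s — 1 pole at s=0, type 1. By superposition:
  • 6: tracked with zero error.
  • t: e_ss = 1/K_v with K_v=15/182 → 182/15.
Total e_ss = 182/15.

182/15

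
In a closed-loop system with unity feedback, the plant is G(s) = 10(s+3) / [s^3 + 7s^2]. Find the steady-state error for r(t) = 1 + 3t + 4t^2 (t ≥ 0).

Factoring s^2 from the denominator leaves a polynomial with constant term 7, so the system is type 2. Taking each input component in turn:
  • 1: tracked with zero error.
  • 3t: tracked with zero error.
  • 4t^2: e_ss = 8/K_a with K_a=30/7 → 28/15.
Total e_ss = 28/15.

28/15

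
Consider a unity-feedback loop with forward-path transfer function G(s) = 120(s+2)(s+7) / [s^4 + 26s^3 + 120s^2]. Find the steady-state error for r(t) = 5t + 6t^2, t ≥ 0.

6/7

Factoring s^2 from the denominator leaves a polynomial with constant term 120, so the system is type 2. Treating each term separately:
  • 5t: tracked with zero error.
  • 6t^2: e_ss = 12/K_a with K_a=14 → 6/7.
Total e_ss = 6/7.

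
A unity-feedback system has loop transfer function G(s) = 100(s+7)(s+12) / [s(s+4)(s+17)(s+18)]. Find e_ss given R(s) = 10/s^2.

One free integrator in G(s): this is a type 1 system.
K_v = lim_{s→0} s·G(s) = 100·7·12 / (4·17·18) = 350/51.
e_ss = 10/K_v = 10/(350/51) = 51/35.

51/35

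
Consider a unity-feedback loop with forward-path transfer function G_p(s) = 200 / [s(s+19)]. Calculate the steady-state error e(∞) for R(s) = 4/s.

One free integrator in G_p(s): this is a type 1 system.
A type-1 system has K_p = ∞, so it tracks a step input with zero steady-state error.

0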